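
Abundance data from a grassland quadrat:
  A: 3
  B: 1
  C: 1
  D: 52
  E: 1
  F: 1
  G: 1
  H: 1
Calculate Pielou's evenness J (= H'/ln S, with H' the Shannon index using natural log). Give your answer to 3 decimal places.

0.331

Total N = 3+1+1+52+1+1+1+1 = 61, so the proportions are 0.04918, 0.01639, 0.01639, 0.85246, 0.01639, 0.01639, 0.01639, 0.01639 (working shown to 5 dp, full precision carried).
H' = −Σ pᵢ ln pᵢ = −((-0.14814) + (-0.06739) + (-0.06739) + (-0.13608) + (-0.06739) + (-0.06739) + (-0.06739) + (-0.06739)) = 0.68857.
With S = 8 species, ln S = 2.07944, so J = 0.68857/2.07944 = 0.33113, i.e. 0.331 to 3 decimal places.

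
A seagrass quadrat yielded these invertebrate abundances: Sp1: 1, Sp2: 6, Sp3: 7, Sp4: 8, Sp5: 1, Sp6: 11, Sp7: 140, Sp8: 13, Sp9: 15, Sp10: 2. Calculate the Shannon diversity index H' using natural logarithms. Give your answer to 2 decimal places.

Total N = 1+6+7+8+1+11+140+13+15+2 = 204, so the proportions are 0.0049, 0.0294, 0.0343, 0.0392, 0.0049, 0.0539, 0.6863, 0.0637, 0.0735, 0.0098 (working shown to 4 dp, full precision carried).
Each pᵢ ln pᵢ term: 0.0049×(-5.3181)=-0.0261, 0.0294×(-3.5264)=-0.1037, 0.0343×(-3.3722)=-0.1157, 0.0392×(-3.2387)=-0.1270, 0.0049×(-5.3181)=-0.0261, 0.0539×(-2.9202)=-0.1575, 0.6863×(-0.3765)=-0.2584, 0.0637×(-2.7532)=-0.1754, 0.0735×(-2.6101)=-0.1919, 0.0098×(-4.6250)=-0.0453.
Sum = -1.2271, so H' = 1.23.

1.23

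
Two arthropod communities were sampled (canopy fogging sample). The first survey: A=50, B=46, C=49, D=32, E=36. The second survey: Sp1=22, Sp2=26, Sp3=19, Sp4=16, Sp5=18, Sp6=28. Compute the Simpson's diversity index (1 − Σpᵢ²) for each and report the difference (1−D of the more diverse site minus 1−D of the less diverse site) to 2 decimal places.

The first survey: N=213, proportions 0.2347, 0.216, 0.23, 0.1502, 0.169, giving 1−D = 0.7942 (working shown to 4 dp, full precision carried).
The second survey: N=129, proportions 0.1705, 0.2016, 0.1473, 0.124, 0.1395, 0.2171, giving 1−D = 0.8266.
Difference = |0.7942 − 0.8266| = 0.0324, i.e. 0.03 to 2 decimal places.

0.03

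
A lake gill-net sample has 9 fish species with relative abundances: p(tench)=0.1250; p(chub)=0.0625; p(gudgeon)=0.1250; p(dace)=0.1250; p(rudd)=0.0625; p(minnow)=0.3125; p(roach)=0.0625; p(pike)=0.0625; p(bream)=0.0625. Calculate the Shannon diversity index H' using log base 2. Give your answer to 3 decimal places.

Each pᵢ log₂ pᵢ term (working shown to 5 dp, full precision carried): 0.125×(-3.00000)=-0.37500, 0.0625×(-4.00000)=-0.25000, 0.125×(-3.00000)=-0.37500, 0.125×(-3.00000)=-0.37500, 0.0625×(-4.00000)=-0.25000, 0.3125×(-1.67807)=-0.52440, 0.0625×(-4.00000)=-0.25000, 0.0625×(-4.00000)=-0.25000, 0.0625×(-4.00000)=-0.25000.
Sum = -2.89940, so H' = 2.899.

2.899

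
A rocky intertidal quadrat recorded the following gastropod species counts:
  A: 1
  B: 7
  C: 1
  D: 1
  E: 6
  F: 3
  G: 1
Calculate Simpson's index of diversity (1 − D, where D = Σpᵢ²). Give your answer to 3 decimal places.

0.755

Total N = 1+7+1+1+6+3+1 = 20, so the proportions are 0.05, 0.35, 0.05, 0.05, 0.3, 0.15, 0.05 (working shown to 5 dp, full precision carried).
D = 0.05² + 0.35² + 0.05² + 0.05² + 0.3² + 0.15² + 0.05² = 0.00250 + 0.12250 + 0.00250 + 0.00250 + 0.09000 + 0.02250 + 0.00250 = 0.24500.
So 1 − D = 0.75500, i.e. 0.755 to 3 decimal places.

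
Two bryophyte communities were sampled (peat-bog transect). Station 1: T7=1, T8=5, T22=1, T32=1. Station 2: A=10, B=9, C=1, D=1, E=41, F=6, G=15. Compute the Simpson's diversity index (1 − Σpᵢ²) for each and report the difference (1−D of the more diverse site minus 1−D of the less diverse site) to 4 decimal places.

0.1290

Station 1: N=8, proportions 0.125, 0.625, 0.125, 0.125, giving 1−D = 0.562500 (working shown to 6 dp, full precision carried).
Station 2: N=83, proportions 0.120482, 0.108434, 0.012048, 0.012048, 0.493976, 0.072289, 0.180723, giving 1−D = 0.691537.
Difference = |0.562500 − 0.691537| = 0.129037, i.e. 0.1290 to 4 decimal places.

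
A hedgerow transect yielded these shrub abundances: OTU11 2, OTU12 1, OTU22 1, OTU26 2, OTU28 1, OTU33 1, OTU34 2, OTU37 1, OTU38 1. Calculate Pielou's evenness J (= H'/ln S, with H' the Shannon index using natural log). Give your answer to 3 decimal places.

0.973

Total N = 2+1+1+2+1+1+2+1+1 = 12, so the proportions are 0.16667, 0.08333, 0.08333, 0.16667, 0.08333, 0.08333, 0.16667, 0.08333, 0.08333 (working shown to 5 dp, full precision carried).
H' = −Σ pᵢ ln pᵢ = −((-0.29863) + (-0.20708) + (-0.20708) + (-0.29863) + (-0.20708) + (-0.20708) + (-0.29863) + (-0.20708) + (-0.20708)) = 2.13833.
With S = 9 species, ln S = 2.19722, so J = 2.13833/2.19722 = 0.97320, i.e. 0.973 to 3 decimal places.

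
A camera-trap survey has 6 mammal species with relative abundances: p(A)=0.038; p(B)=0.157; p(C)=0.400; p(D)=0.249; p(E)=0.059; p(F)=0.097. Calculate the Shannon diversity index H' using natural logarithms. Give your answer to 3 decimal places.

Each pᵢ ln pᵢ term (working shown to 5 dp, full precision carried): 0.038×(-3.27017)=-0.12427, 0.157×(-1.85151)=-0.29069, 0.4×(-0.91629)=-0.36652, 0.249×(-1.39030)=-0.34619, 0.059×(-2.83022)=-0.16698, 0.097×(-2.33304)=-0.22631.
Sum = -1.52094, so H' = 1.521.

1.521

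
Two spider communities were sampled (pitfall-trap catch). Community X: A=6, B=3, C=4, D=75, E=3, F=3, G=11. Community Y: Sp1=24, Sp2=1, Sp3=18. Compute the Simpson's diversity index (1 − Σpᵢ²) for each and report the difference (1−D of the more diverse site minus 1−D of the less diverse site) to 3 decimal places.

Community X: N=105, proportions 0.05714, 0.02857, 0.0381, 0.71429, 0.02857, 0.02857, 0.10476, giving 1−D = 0.47166 (working shown to 5 dp, full precision carried).
Community Y: N=43, proportions 0.55814, 0.02326, 0.4186, giving 1−D = 0.51271.
Difference = |0.47166 − 0.51271| = 0.04105, i.e. 0.041 to 3 decimal places.

0.041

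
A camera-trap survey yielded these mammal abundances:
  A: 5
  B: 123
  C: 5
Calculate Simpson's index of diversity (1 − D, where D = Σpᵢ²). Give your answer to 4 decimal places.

Total N = 5+123+5 = 133, so the proportions are 0.037594, 0.924812, 0.037594 (working shown to 6 dp, full precision carried).
D = 0.037594² + 0.924812² + 0.037594² = 0.001413 + 0.855277 + 0.001413 = 0.858104.
So 1 − D = 0.141896, i.e. 0.1419 to 4 decimal places.

0.1419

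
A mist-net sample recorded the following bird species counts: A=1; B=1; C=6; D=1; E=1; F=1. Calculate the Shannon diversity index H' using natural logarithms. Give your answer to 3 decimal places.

1.421

Total N = 1+1+6+1+1+1 = 11, so the proportions are 0.09091, 0.09091, 0.54545, 0.09091, 0.09091, 0.09091 (working shown to 5 dp, full precision carried).
Each pᵢ ln pᵢ term: 0.09091×(-2.39790)=-0.21799, 0.09091×(-2.39790)=-0.21799, 0.54545×(-0.60614)=-0.33062, 0.09091×(-2.39790)=-0.21799, 0.09091×(-2.39790)=-0.21799, 0.09091×(-2.39790)=-0.21799.
Sum = -1.42057, so H' = 1.421.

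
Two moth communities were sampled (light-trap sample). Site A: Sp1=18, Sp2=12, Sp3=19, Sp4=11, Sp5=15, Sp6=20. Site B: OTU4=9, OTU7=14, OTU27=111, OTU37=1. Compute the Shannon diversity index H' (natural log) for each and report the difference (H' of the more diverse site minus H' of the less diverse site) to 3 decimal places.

Site A: N=95, proportions 0.18947, 0.12632, 0.2, 0.11579, 0.15789, 0.21053, giving H' = 1.76754 (working shown to 5 dp, full precision carried).
Site B: N=135, proportions 0.06667, 0.1037, 0.82222, 0.00741, giving H' = 0.61283.
Difference = |1.76754 − 0.61283| = 1.15471, i.e. 1.155 to 3 decimal places.

1.155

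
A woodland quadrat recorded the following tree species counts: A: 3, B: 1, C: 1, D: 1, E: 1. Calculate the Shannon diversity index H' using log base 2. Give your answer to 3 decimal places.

2.128

Total N = 3+1+1+1+1 = 7, so the proportions are 0.42857, 0.14286, 0.14286, 0.14286, 0.14286 (working shown to 5 dp, full precision carried).
Each pᵢ log₂ pᵢ term: 0.42857×(-1.22239)=-0.52388, 0.14286×(-2.80735)=-0.40105, 0.14286×(-2.80735)=-0.40105, 0.14286×(-2.80735)=-0.40105, 0.14286×(-2.80735)=-0.40105.
Sum = -2.12809, so H' = 2.128.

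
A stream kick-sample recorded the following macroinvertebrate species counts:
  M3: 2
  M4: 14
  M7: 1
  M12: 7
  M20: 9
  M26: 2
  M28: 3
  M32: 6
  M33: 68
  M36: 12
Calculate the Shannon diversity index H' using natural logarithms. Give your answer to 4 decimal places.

1.5630

Total N = 2+14+1+7+9+2+3+6+68+12 = 124, so the proportions are 0.016129, 0.112903, 0.008065, 0.056452, 0.072581, 0.016129, 0.024194, 0.048387, 0.548387, 0.096774 (working shown to 6 dp, full precision carried).
Each pᵢ ln pᵢ term: 0.016129×(-4.127134)=-0.066567, 0.112903×(-2.181224)=-0.246267, 0.008065×(-4.820282)=-0.038873, 0.056452×(-2.874371)=-0.162263, 0.072581×(-2.623057)=-0.190383, 0.016129×(-4.127134)=-0.066567, 0.024194×(-3.721669)=-0.090040, 0.048387×(-3.028522)=-0.146541, 0.548387×(-0.600774)=-0.329457, 0.096774×(-2.335375)=-0.226004.
Sum = -1.562962, so H' = 1.5630.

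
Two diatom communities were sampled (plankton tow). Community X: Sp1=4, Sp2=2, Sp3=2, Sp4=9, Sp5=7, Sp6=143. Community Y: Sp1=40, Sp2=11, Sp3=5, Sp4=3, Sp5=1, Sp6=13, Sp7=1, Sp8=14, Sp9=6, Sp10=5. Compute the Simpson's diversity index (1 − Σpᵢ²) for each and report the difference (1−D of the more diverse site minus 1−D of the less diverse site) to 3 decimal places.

Community X: N=167, proportions 0.02395, 0.01198, 0.01198, 0.05389, 0.04192, 0.85629, giving 1−D = 0.26125 (working shown to 5 dp, full precision carried).
Community Y: N=99, proportions 0.40404, 0.11111, 0.05051, 0.0303, 0.0101, 0.13131, 0.0101, 0.14141, 0.06061, 0.05051, giving 1−D = 0.77727.
Difference = |0.26125 − 0.77727| = 0.51602, i.e. 0.516 to 3 decimal places.

0.516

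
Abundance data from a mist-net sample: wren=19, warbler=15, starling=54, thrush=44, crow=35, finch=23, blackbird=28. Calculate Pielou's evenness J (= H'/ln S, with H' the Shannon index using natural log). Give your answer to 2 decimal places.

0.96

Total N = 19+15+54+44+35+23+28 = 218, so the proportions are 0.0872, 0.0688, 0.2477, 0.2018, 0.1606, 0.1055, 0.1284 (working shown to 4 dp, full precision carried).
H' = −Σ pᵢ ln pᵢ = −((-0.2127) + (-0.1842) + (-0.3457) + (-0.3230) + (-0.2937) + (-0.2373) + (-0.2636)) = 1.8600.
With S = 7 species, ln S = 1.9459, so J = 1.8600/1.9459 = 0.9559, i.e. 0.96 to 2 decimal places.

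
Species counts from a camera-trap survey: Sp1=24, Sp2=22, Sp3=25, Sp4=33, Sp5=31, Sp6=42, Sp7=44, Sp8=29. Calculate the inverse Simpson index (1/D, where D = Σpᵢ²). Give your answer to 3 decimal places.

7.552

Total N = 24+22+25+33+31+42+44+29 = 250, so the proportions are 0.096, 0.088, 0.1, 0.132, 0.124, 0.168, 0.176, 0.116 (working shown to 7 dp, full precision carried).
D = 0.096² + 0.088² + 0.1² + 0.132² + 0.124² + 0.168² + 0.176² + 0.116² = 0.0092160 + 0.0077440 + 0.0100000 + 0.0174240 + 0.0153760 + 0.0282240 + 0.0309760 + 0.0134560 = 0.1324160.
So 1/D = 7.55196, i.e. 7.552 to 3 decimal places.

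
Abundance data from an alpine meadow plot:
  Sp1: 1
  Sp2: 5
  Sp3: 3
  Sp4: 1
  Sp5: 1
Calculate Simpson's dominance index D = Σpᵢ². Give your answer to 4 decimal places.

0.3058

Total N = 1+5+3+1+1 = 11, so the proportions are 0.090909, 0.454545, 0.272727, 0.090909, 0.090909 (working shown to 6 dp, full precision carried).
D = 0.090909² + 0.454545² + 0.272727² + 0.090909² + 0.090909² = 0.008264 + 0.206612 + 0.074380 + 0.008264 + 0.008264 = 0.305785.
To 4 decimal places, D = 0.3058.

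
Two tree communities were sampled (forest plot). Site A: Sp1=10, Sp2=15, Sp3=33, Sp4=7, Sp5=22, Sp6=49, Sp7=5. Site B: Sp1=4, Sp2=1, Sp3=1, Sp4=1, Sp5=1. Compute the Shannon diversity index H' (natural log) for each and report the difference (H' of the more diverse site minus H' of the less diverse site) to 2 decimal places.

Site A: N=141, proportions 0.0709, 0.1064, 0.234, 0.0496, 0.156, 0.3475, 0.0355, giving H' = 1.6906 (working shown to 4 dp, full precision carried).
Site B: N=8, proportions 0.5, 0.125, 0.125, 0.125, 0.125, giving H' = 1.3863.
Difference = |1.6906 − 1.3863| = 0.3043, i.e. 0.30 to 2 decimal places.

0.30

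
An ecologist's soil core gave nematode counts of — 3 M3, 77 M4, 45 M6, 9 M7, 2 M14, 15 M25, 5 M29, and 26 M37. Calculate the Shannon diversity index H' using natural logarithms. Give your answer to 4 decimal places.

Total N = 3+77+45+9+2+15+5+26 = 182, so the proportions are 0.016484, 0.423077, 0.247253, 0.049451, 0.010989, 0.082418, 0.027473, 0.142857 (working shown to 6 dp, full precision carried).
Each pᵢ ln pᵢ term: 0.016484×(-4.105394)=-0.067671, 0.423077×(-0.860201)=-0.363931, 0.247253×(-1.397344)=-0.345497, 0.049451×(-3.006782)=-0.148687, 0.010989×(-4.510860)=-0.049570, 0.082418×(-2.495956)=-0.205711, 0.027473×(-3.594569)=-0.098752, 0.142857×(-1.945910)=-0.277987.
Sum = -1.557806, so H' = 1.5578.

1.5578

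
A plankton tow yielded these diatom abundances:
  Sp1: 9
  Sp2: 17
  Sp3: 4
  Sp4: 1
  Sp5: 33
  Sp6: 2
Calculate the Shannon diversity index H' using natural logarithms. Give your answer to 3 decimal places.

Total N = 9+17+4+1+33+2 = 66, so the proportions are 0.13636, 0.25758, 0.06061, 0.01515, 0.5, 0.0303 (working shown to 5 dp, full precision carried).
Each pᵢ ln pᵢ term: 0.13636×(-1.99243)=-0.27170, 0.25758×(-1.35644)=-0.34939, 0.06061×(-2.80336)=-0.16990, 0.01515×(-4.18965)=-0.06348, 0.5×(-0.69315)=-0.34657, 0.0303×(-3.49651)=-0.10595.
Sum = -1.30699, so H' = 1.307.

1.307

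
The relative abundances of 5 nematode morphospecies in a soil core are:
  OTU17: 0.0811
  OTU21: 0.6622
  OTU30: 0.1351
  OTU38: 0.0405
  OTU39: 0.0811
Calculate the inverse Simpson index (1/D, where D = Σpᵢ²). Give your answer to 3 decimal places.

D = 0.0811² + 0.6622² + 0.1351² + 0.0405² + 0.0811² = 0.006577 + 0.438509 + 0.018252 + 0.001640 + 0.006577 = 0.471556 (working shown to 6 dp, full precision carried).
So 1/D = 2.12064, i.e. 2.121 to 3 decimal places.

2.121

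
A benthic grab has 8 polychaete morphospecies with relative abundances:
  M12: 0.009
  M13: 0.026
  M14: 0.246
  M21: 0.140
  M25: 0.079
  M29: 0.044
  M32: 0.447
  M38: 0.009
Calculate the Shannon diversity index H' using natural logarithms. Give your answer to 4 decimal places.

Each pᵢ ln pᵢ term (working shown to 6 dp, full precision carried): 0.009×(-4.710531)=-0.042395, 0.026×(-3.649659)=-0.094891, 0.246×(-1.402424)=-0.344996, 0.14×(-1.966113)=-0.275256, 0.079×(-2.538307)=-0.200526, 0.044×(-3.123566)=-0.137437, 0.447×(-0.805197)=-0.359923, 0.009×(-4.710531)=-0.042395.
Sum = -1.497819, so H' = 1.4978.

1.4978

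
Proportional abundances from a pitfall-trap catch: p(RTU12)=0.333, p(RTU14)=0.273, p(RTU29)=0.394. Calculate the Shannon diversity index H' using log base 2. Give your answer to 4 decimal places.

Each pᵢ log₂ pᵢ term (working shown to 6 dp, full precision carried): 0.333×(-1.586406)=-0.528273, 0.273×(-1.873027)=-0.511336, 0.394×(-1.343732)=-0.529431.
Sum = -1.569040, so H' = 1.5690.

1.5690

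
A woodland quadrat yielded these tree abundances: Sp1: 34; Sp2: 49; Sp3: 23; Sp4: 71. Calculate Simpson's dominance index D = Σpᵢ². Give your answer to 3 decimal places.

0.291

Total N = 34+49+23+71 = 177, so the proportions are 0.19209, 0.27684, 0.12994, 0.40113 (working shown to 5 dp, full precision carried).
D = 0.19209² + 0.27684² + 0.12994² + 0.40113² = 0.03690 + 0.07664 + 0.01689 + 0.16091 = 0.29133.
To 3 decimal places, D = 0.291.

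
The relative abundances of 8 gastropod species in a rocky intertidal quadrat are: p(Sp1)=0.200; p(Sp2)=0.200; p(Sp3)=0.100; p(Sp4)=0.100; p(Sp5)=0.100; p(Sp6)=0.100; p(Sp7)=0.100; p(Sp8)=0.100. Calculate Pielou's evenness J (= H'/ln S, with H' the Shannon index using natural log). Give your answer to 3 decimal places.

0.974

H' = −Σ pᵢ ln pᵢ = −((-0.32189) + (-0.32189) + (-0.23026) + (-0.23026) + (-0.23026) + (-0.23026) + (-0.23026) + (-0.23026)) = 2.02533 (working shown to 5 dp, full precision carried).
With S = 8 species, ln S = 2.07944, so J = 2.02533/2.07944 = 0.97398, i.e. 0.974 to 3 decimal places.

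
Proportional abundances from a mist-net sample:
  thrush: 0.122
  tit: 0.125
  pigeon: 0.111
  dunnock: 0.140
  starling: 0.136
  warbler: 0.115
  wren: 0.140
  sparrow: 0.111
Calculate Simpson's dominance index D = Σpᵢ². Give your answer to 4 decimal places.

D = 0.122² + 0.125² + 0.111² + 0.14² + 0.136² + 0.115² + 0.14² + 0.111² = 0.014884 + 0.015625 + 0.012321 + 0.019600 + 0.018496 + 0.013225 + 0.019600 + 0.012321 = 0.126072 (working shown to 6 dp, full precision carried).
To 4 decimal places, D = 0.1261.

0.1261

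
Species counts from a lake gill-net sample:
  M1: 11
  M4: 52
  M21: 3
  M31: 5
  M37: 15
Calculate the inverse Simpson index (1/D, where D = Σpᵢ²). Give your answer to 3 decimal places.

2.398

Total N = 11+52+3+5+15 = 86, so the proportions are 0.127907, 0.604651, 0.034884, 0.05814, 0.174419 (working shown to 6 dp, full precision carried).
D = 0.127907² + 0.604651² + 0.034884² + 0.05814² + 0.174419² = 0.016360 + 0.365603 + 0.001217 + 0.003380 + 0.030422 = 0.416982.
So 1/D = 2.39818, i.e. 2.398 to 3 decimal places.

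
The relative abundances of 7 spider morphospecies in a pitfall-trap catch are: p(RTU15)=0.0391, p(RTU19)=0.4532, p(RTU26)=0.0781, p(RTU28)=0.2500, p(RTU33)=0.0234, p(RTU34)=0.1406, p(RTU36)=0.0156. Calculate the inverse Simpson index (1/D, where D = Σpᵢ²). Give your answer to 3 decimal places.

D = 0.0391² + 0.4532² + 0.0781² + 0.25² + 0.0234² + 0.1406² + 0.0156² = 0.0015288 + 0.2053902 + 0.0060996 + 0.0625000 + 0.0005476 + 0.0197684 + 0.0002434 = 0.2960779 (working shown to 7 dp, full precision carried).
So 1/D = 3.37749, i.e. 3.377 to 3 decimal places.

3.377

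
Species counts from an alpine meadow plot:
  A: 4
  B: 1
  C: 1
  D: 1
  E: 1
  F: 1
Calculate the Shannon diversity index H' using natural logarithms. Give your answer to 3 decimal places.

1.581

Total N = 4+1+1+1+1+1 = 9, so the proportions are 0.44444, 0.11111, 0.11111, 0.11111, 0.11111, 0.11111 (working shown to 5 dp, full precision carried).
Each pᵢ ln pᵢ term: 0.44444×(-0.81093)=-0.36041, 0.11111×(-2.19722)=-0.24414, 0.11111×(-2.19722)=-0.24414, 0.11111×(-2.19722)=-0.24414, 0.11111×(-2.19722)=-0.24414, 0.11111×(-2.19722)=-0.24414.
Sum = -1.58109, so H' = 1.581.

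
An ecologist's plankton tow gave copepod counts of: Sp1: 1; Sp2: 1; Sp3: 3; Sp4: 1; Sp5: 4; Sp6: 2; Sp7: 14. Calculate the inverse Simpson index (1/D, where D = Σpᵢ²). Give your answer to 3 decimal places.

Total N = 1+1+3+1+4+2+14 = 26, so the proportions are 0.038462, 0.038462, 0.115385, 0.038462, 0.153846, 0.076923, 0.538462 (working shown to 6 dp, full precision carried).
D = 0.038462² + 0.038462² + 0.115385² + 0.038462² + 0.153846² + 0.076923² + 0.538462² = 0.001479 + 0.001479 + 0.013314 + 0.001479 + 0.023669 + 0.005917 + 0.289941 = 0.337278.
So 1/D = 2.96491, i.e. 2.965 to 3 decimal places.

2.965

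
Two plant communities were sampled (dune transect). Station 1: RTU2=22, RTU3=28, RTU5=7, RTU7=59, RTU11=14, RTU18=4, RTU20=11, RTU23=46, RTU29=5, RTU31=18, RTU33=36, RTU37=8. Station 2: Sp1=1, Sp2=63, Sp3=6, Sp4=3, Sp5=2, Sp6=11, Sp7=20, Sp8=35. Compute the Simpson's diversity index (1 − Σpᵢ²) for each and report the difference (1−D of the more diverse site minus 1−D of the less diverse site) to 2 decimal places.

0.16

Station 1: N=258, proportions 0.08527, 0.10853, 0.02713, 0.22868, 0.05426, 0.0155, 0.04264, 0.17829, 0.01938, 0.06977, 0.13953, 0.03101, giving 1−D = 0.86545 (working shown to 5 dp, full precision carried).
Station 2: N=141, proportions 0.00709, 0.44681, 0.04255, 0.02128, 0.01418, 0.07801, 0.14184, 0.24823, giving 1−D = 0.71002.
Difference = |0.86545 − 0.71002| = 0.15543, i.e. 0.16 to 2 decimal places.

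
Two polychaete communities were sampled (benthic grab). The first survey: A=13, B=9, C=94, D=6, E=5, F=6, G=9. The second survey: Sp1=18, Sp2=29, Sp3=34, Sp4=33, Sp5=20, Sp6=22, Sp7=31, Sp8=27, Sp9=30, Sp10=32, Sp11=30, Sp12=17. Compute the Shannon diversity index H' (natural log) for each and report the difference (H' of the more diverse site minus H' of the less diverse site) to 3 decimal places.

1.234

The first survey: N=142, proportions 0.091549, 0.06338, 0.661972, 0.042254, 0.035211, 0.042254, 0.06338, giving H' = 1.226867 (working shown to 6 dp, full precision carried).
The second survey: N=323, proportions 0.055728, 0.089783, 0.105263, 0.102167, 0.06192, 0.068111, 0.095975, 0.083591, 0.092879, 0.099071, 0.092879, 0.052632, giving H' = 2.460445.
Difference = |1.226867 − 2.460445| = 1.233578, i.e. 1.234 to 3 decimal places.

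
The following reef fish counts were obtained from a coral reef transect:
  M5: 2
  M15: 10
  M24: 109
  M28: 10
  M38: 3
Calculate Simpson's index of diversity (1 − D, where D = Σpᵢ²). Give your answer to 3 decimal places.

Total N = 2+10+109+10+3 = 134, so the proportions are 0.01493, 0.07463, 0.81343, 0.07463, 0.02239 (working shown to 5 dp, full precision carried).
D = 0.01493² + 0.07463² + 0.81343² + 0.07463² + 0.02239² = 0.00022 + 0.00557 + 0.66167 + 0.00557 + 0.00050 = 0.67354.
So 1 − D = 0.32646, i.e. 0.326 to 3 decimal places.

0.326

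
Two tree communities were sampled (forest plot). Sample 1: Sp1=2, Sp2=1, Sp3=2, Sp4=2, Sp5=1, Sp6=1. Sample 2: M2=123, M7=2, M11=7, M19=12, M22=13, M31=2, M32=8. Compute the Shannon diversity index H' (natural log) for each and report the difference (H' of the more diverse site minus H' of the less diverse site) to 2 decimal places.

0.74

Sample 1: N=9, proportions 0.2222, 0.1111, 0.2222, 0.2222, 0.1111, 0.1111, giving H' = 1.7351 (working shown to 4 dp, full precision carried).
Sample 2: N=167, proportions 0.7365, 0.012, 0.0419, 0.0719, 0.0778, 0.012, 0.0479, giving H' = 0.9977.
Difference = |1.7351 − 0.9977| = 0.7374, i.e. 0.74 to 2 decimal places.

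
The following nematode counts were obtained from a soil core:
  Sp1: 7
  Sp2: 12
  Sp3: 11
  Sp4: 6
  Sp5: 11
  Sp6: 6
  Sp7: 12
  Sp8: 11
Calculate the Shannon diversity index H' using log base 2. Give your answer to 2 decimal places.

2.95

Total N = 7+12+11+6+11+6+12+11 = 76, so the proportions are 0.0921, 0.1579, 0.1447, 0.0789, 0.1447, 0.0789, 0.1579, 0.1447 (working shown to 4 dp, full precision carried).
Each pᵢ log₂ pᵢ term: 0.0921×(-3.4406)=-0.3169, 0.1579×(-2.6630)=-0.4205, 0.1447×(-2.7885)=-0.4036, 0.0789×(-3.6630)=-0.2892, 0.1447×(-2.7885)=-0.4036, 0.0789×(-3.6630)=-0.2892, 0.1579×(-2.6630)=-0.4205, 0.1447×(-2.7885)=-0.4036.
Sum = -2.9470, so H' = 2.95.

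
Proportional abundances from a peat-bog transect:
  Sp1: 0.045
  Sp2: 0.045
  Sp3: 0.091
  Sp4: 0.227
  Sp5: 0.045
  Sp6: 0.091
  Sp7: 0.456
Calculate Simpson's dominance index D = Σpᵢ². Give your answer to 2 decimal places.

D = 0.045² + 0.045² + 0.091² + 0.227² + 0.045² + 0.091² + 0.456² = 0.0020 + 0.0020 + 0.0083 + 0.0515 + 0.0020 + 0.0083 + 0.2079 = 0.2821 (working shown to 4 dp, full precision carried).
To 2 decimal places, D = 0.28.

0.28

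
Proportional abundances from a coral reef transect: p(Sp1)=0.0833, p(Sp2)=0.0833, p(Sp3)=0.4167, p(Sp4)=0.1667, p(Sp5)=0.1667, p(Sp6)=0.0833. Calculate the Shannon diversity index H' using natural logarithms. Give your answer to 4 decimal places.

Each pᵢ ln pᵢ term (working shown to 6 dp, full precision carried): 0.0833×(-2.485307)=-0.207026, 0.0833×(-2.485307)=-0.207026, 0.4167×(-0.875389)=-0.364774, 0.1667×(-1.791559)=-0.298653, 0.1667×(-1.791559)=-0.298653, 0.0833×(-2.485307)=-0.207026.
Sum = -1.583159, so H' = 1.5832.

1.5832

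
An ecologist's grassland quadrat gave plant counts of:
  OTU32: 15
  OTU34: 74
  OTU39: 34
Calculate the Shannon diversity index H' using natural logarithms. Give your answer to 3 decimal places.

0.918

Total N = 15+74+34 = 123, so the proportions are 0.12195, 0.60163, 0.27642 (working shown to 5 dp, full precision carried).
Each pᵢ ln pᵢ term: 0.12195×(-2.10413)=-0.25660, 0.60163×(-0.50812)=-0.30570, 0.27642×(-1.28582)=-0.35543.
Sum = -0.91773, so H' = 0.918.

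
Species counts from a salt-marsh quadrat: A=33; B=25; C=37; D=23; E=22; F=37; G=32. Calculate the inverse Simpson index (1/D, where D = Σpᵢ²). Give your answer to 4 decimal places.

Total N = 33+25+37+23+22+37+32 = 209, so the proportions are 0.15789474, 0.11961722, 0.17703349, 0.11004785, 0.10526316, 0.17703349, 0.15311005 (working shown to 8 dp, full precision carried).
D = 0.15789474² + 0.11961722² + 0.17703349² + 0.11004785² + 0.10526316² + 0.17703349² + 0.15311005² = 0.02493075 + 0.01430828 + 0.03134086 + 0.01211053 + 0.01108033 + 0.03134086 + 0.02344269 = 0.14855429.
So 1/D = 6.731546, i.e. 6.7315 to 4 decimal places.

6.7315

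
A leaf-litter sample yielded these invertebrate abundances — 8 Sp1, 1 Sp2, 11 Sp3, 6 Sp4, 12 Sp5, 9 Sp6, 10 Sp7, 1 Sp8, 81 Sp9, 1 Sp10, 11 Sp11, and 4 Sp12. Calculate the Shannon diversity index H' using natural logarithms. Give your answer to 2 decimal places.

1.73

Total N = 8+1+11+6+12+9+10+1+81+1+11+4 = 155, so the proportions are 0.0516, 0.0065, 0.071, 0.0387, 0.0774, 0.0581, 0.0645, 0.0065, 0.5226, 0.0065, 0.071, 0.0258 (working shown to 4 dp, full precision carried).
Each pᵢ ln pᵢ term: 0.0516×(-2.9640)=-0.1530, 0.0065×(-5.0434)=-0.0325, 0.071×(-2.6455)=-0.1877, 0.0387×(-3.2517)=-0.1259, 0.0774×(-2.5585)=-0.1981, 0.0581×(-2.8462)=-0.1653, 0.0645×(-2.7408)=-0.1768, 0.0065×(-5.0434)=-0.0325, 0.5226×(-0.6490)=-0.3391, 0.0065×(-5.0434)=-0.0325, 0.071×(-2.6455)=-0.1877, 0.0258×(-3.6571)=-0.0944.
Sum = -1.7257, so H' = 1.73.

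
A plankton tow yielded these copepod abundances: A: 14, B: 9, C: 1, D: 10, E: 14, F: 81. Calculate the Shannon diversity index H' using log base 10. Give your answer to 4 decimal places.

0.5194

Total N = 14+9+1+10+14+81 = 129, so the proportions are 0.108527, 0.069767, 0.007752, 0.077519, 0.108527, 0.627907 (working shown to 6 dp, full precision carried).
Each pᵢ log₁₀ pᵢ term: 0.108527×(-0.964462)=-0.104670, 0.069767×(-1.156347)=-0.080675, 0.007752×(-2.110590)=-0.016361, 0.077519×(-1.110590)=-0.086092, 0.108527×(-0.964462)=-0.104670, 0.627907×(-0.202105)=-0.126903.
Sum = -0.519372, so H' = 0.5194.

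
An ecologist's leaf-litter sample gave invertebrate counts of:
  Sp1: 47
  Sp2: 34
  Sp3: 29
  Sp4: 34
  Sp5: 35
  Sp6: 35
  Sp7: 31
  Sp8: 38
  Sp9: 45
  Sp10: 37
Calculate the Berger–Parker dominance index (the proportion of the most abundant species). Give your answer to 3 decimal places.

Total N = 47+34+29+34+35+35+31+38+45+37 = 365, so the proportions are 0.12877, 0.09315, 0.07945, 0.09315, 0.09589, 0.09589, 0.08493, 0.10411, 0.12329, 0.10137 (working shown to 5 dp, full precision carried).
The largest proportion is 0.12877, i.e. d = 0.129 to 3 decimal places.

0.129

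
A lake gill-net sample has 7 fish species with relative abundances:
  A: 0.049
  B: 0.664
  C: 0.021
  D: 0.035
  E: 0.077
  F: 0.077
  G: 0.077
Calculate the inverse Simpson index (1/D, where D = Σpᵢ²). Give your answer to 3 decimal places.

D = 0.049² + 0.664² + 0.021² + 0.035² + 0.077² + 0.077² + 0.077² = 0.002401 + 0.440896 + 0.000441 + 0.001225 + 0.005929 + 0.005929 + 0.005929 = 0.462750 (working shown to 6 dp, full precision carried).
So 1/D = 2.16099, i.e. 2.161 to 3 decimal places.

2.161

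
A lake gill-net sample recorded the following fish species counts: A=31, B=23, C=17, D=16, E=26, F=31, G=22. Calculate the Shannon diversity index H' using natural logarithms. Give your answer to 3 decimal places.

Total N = 31+23+17+16+26+31+22 = 166, so the proportions are 0.18675, 0.13855, 0.10241, 0.09639, 0.15663, 0.18675, 0.13253 (working shown to 5 dp, full precision carried).
Each pᵢ ln pᵢ term: 0.18675×(-1.67800)=-0.31336, 0.13855×(-1.97649)=-0.27385, 0.10241×(-2.27877)=-0.23337, 0.09639×(-2.33940)=-0.22548, 0.15663×(-1.85389)=-0.29037, 0.18675×(-1.67800)=-0.31336, 0.13253×(-2.02095)=-0.26784.
Sum = -1.91763, so H' = 1.918.

1.918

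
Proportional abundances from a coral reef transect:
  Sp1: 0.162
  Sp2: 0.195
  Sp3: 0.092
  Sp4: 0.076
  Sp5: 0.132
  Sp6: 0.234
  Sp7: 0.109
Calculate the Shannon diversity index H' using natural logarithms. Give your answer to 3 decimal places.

1.878

Each pᵢ ln pᵢ term (working shown to 5 dp, full precision carried): 0.162×(-1.82016)=-0.29487, 0.195×(-1.63476)=-0.31878, 0.092×(-2.38597)=-0.21951, 0.076×(-2.57702)=-0.19585, 0.132×(-2.02495)=-0.26729, 0.234×(-1.45243)=-0.33987, 0.109×(-2.21641)=-0.24159.
Sum = -1.87776, so H' = 1.878.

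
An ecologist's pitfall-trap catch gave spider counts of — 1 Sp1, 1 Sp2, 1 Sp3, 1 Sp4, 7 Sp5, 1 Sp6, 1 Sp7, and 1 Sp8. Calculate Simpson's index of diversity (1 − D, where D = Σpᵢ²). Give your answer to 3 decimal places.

0.714

Total N = 1+1+1+1+7+1+1+1 = 14, so the proportions are 0.07143, 0.07143, 0.07143, 0.07143, 0.5, 0.07143, 0.07143, 0.07143 (working shown to 5 dp, full precision carried).
D = 0.07143² + 0.07143² + 0.07143² + 0.07143² + 0.5² + 0.07143² + 0.07143² + 0.07143² = 0.00510 + 0.00510 + 0.00510 + 0.00510 + 0.25000 + 0.00510 + 0.00510 + 0.00510 = 0.28571.
So 1 − D = 0.71429, i.e. 0.714 to 3 decimal places.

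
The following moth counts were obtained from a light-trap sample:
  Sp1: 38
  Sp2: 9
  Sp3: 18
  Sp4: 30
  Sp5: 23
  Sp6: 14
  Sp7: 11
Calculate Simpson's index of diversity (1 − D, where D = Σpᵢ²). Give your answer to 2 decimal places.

0.82

Total N = 38+9+18+30+23+14+11 = 143, so the proportions are 0.2657, 0.0629, 0.1259, 0.2098, 0.1608, 0.0979, 0.0769 (working shown to 4 dp, full precision carried).
D = 0.2657² + 0.0629² + 0.1259² + 0.2098² + 0.1608² + 0.0979² + 0.0769² = 0.0706 + 0.0040 + 0.0158 + 0.0440 + 0.0259 + 0.0096 + 0.0059 = 0.1758.
So 1 − D = 0.8242, i.e. 0.82 to 2 decimal places.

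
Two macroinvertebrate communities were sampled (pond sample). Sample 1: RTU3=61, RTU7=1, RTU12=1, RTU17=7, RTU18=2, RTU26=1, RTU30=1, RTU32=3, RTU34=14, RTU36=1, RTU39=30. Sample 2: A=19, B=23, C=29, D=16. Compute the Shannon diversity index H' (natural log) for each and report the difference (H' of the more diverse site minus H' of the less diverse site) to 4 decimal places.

0.0977

Sample 1: N=122, proportions 0.5, 0.008197, 0.008197, 0.057377, 0.016393, 0.008197, 0.008197, 0.02459, 0.114754, 0.008197, 0.245902, giving H' = 1.459353 (working shown to 6 dp, full precision carried).
Sample 2: N=87, proportions 0.218391, 0.264368, 0.333333, 0.183908, giving H' = 1.361613.
Difference = |1.459353 − 1.361613| = 0.097740, i.e. 0.0977 to 4 decimal places.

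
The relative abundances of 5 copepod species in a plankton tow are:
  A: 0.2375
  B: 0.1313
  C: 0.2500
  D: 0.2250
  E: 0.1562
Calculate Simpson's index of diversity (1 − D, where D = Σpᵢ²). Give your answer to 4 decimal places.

D = 0.2375² + 0.1313² + 0.25² + 0.225² + 0.1562² = 0.056406 + 0.017240 + 0.062500 + 0.050625 + 0.024398 = 0.211169 (working shown to 6 dp, full precision carried).
So 1 − D = 0.788831, i.e. 0.7888 to 4 decimal places.

0.7888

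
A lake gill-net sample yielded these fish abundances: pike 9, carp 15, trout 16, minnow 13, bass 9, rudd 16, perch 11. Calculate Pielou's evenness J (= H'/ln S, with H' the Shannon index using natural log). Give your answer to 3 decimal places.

Total N = 9+15+16+13+9+16+11 = 89, so the proportions are 0.10112, 0.16854, 0.17978, 0.14607, 0.10112, 0.17978, 0.1236 (working shown to 5 dp, full precision carried).
H' = −Σ pᵢ ln pᵢ = −((-0.23172) + (-0.30010) + (-0.30850) + (-0.28099) + (-0.23172) + (-0.30850) + (-0.25841)) = 1.91993.
With S = 7 species, ln S = 1.94591, so J = 1.91993/1.94591 = 0.98665, i.e. 0.987 to 3 decimal places.

0.987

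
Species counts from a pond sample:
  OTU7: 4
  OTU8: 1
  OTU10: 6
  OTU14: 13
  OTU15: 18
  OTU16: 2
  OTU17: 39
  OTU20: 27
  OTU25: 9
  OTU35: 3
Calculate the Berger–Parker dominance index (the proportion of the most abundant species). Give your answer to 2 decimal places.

Total N = 4+1+6+13+18+2+39+27+9+3 = 122, so the proportions are 0.0328, 0.0082, 0.0492, 0.1066, 0.1475, 0.0164, 0.3197, 0.2213, 0.0738, 0.0246 (working shown to 4 dp, full precision carried).
The largest proportion is 0.3197, i.e. d = 0.32 to 2 decimal places.

0.32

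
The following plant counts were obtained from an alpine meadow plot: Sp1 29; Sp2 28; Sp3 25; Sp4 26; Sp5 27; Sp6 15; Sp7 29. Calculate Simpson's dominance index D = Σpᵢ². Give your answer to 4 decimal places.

0.1473

Total N = 29+28+25+26+27+15+29 = 179, so the proportions are 0.162011, 0.156425, 0.139665, 0.145251, 0.150838, 0.083799, 0.162011 (working shown to 6 dp, full precision carried).
D = 0.162011² + 0.156425² + 0.139665² + 0.145251² + 0.150838² + 0.083799² + 0.162011² = 0.026248 + 0.024469 + 0.019506 + 0.021098 + 0.022752 + 0.007022 + 0.026248 = 0.147342.
To 4 decimal places, D = 0.1473.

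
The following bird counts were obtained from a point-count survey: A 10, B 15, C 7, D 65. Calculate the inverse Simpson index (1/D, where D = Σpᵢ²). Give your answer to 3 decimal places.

2.046

Total N = 10+15+7+65 = 97, so the proportions are 0.103093, 0.154639, 0.072165, 0.670103 (working shown to 6 dp, full precision carried).
D = 0.103093² + 0.154639² + 0.072165² + 0.670103² = 0.010628 + 0.023913 + 0.005208 + 0.449038 = 0.488787.
So 1/D = 2.04588, i.e. 2.046 to 3 decimal places.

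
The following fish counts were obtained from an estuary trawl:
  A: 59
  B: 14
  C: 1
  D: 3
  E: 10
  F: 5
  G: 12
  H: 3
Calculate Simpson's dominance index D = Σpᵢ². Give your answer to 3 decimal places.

0.346

Total N = 59+14+1+3+10+5+12+3 = 107, so the proportions are 0.5514, 0.13084, 0.00935, 0.02804, 0.09346, 0.04673, 0.11215, 0.02804 (working shown to 5 dp, full precision carried).
D = 0.5514² + 0.13084² + 0.00935² + 0.02804² + 0.09346² + 0.04673² + 0.11215² + 0.02804² = 0.30404 + 0.01712 + 0.00009 + 0.00079 + 0.00873 + 0.00218 + 0.01258 + 0.00079 = 0.34632.
To 3 decimal places, D = 0.346.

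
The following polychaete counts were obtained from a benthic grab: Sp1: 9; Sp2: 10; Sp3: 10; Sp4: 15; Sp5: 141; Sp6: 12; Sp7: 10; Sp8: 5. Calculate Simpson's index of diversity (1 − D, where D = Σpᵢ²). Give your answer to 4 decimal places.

0.5404

Total N = 9+10+10+15+141+12+10+5 = 212, so the proportions are 0.042453, 0.04717, 0.04717, 0.070755, 0.665094, 0.056604, 0.04717, 0.023585 (working shown to 6 dp, full precision carried).
D = 0.042453² + 0.04717² + 0.04717² + 0.070755² + 0.665094² + 0.056604² + 0.04717² + 0.023585² = 0.001802 + 0.002225 + 0.002225 + 0.005006 + 0.442350 + 0.003204 + 0.002225 + 0.000556 = 0.459594.
So 1 − D = 0.540406, i.e. 0.5404 to 4 decimal places.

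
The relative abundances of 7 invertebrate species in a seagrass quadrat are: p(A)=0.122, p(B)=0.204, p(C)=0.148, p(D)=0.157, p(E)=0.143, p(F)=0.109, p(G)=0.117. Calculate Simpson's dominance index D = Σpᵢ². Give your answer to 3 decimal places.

D = 0.122² + 0.204² + 0.148² + 0.157² + 0.143² + 0.109² + 0.117² = 0.01488 + 0.04162 + 0.02190 + 0.02465 + 0.02045 + 0.01188 + 0.01369 = 0.14907 (working shown to 5 dp, full precision carried).
To 3 decimal places, D = 0.149.

0.149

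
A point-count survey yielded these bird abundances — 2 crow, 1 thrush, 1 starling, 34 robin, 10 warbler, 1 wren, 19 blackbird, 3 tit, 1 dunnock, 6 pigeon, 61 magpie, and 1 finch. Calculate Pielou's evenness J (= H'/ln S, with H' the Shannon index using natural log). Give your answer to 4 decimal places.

0.6518

Total N = 2+1+1+34+10+1+19+3+1+6+61+1 = 140, so the proportions are 0.014286, 0.007143, 0.007143, 0.242857, 0.071429, 0.007143, 0.135714, 0.021429, 0.007143, 0.042857, 0.435714, 0.007143 (working shown to 6 dp, full precision carried).
H' = −Σ pᵢ ln pᵢ = −((-0.060693) + (-0.035297) + (-0.035297) + (-0.343711) + (-0.188504) + (-0.035297) + (-0.271049) + (-0.082351) + (-0.035297) + (-0.134995) + (-0.361978) + (-0.035297)) = 1.619768.
With S = 12 species, ln S = 2.484907, so J = 1.619768/2.484907 = 0.651843, i.e. 0.6518 to 4 decimal places.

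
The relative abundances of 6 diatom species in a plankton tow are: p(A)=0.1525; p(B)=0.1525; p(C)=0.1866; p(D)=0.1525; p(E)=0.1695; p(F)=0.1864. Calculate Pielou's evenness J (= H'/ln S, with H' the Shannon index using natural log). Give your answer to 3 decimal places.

0.998

H' = −Σ pᵢ ln pᵢ = −((-0.28679) + (-0.28679) + (-0.31326) + (-0.28679) + (-0.30085) + (-0.31313)) = 1.78760 (working shown to 5 dp, full precision carried).
With S = 6 species, ln S = 1.79176, so J = 1.78760/1.79176 = 0.99768, i.e. 0.998 to 3 decimal places.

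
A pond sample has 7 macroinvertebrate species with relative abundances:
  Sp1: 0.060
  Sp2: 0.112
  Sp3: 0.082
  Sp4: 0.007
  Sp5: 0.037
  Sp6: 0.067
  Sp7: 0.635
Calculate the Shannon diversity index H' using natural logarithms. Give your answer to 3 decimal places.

Each pᵢ ln pᵢ term (working shown to 5 dp, full precision carried): 0.06×(-2.81341)=-0.16880, 0.112×(-2.18926)=-0.24520, 0.082×(-2.50104)=-0.20508, 0.007×(-4.96185)=-0.03473, 0.037×(-3.29684)=-0.12198, 0.067×(-2.70306)=-0.18111, 0.635×(-0.45413)=-0.28837.
Sum = -1.24528, so H' = 1.245.

1.245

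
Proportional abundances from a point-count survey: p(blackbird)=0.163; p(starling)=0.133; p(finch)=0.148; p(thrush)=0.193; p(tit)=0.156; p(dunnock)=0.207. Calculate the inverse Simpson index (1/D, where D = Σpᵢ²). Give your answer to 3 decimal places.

5.862

D = 0.163² + 0.133² + 0.148² + 0.193² + 0.156² + 0.207² = 0.0265690 + 0.0176890 + 0.0219040 + 0.0372490 + 0.0243360 + 0.0428490 = 0.1705960 (working shown to 7 dp, full precision carried).
So 1/D = 5.86180, i.e. 5.862 to 3 decimal places.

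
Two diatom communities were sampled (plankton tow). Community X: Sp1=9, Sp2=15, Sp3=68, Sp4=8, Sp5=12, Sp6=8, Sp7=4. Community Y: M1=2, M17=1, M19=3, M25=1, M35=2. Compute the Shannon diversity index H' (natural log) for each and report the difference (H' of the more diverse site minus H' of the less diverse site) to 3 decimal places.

Community X: N=124, proportions 0.07258, 0.12097, 0.54839, 0.06452, 0.09677, 0.06452, 0.03226, giving H' = 1.46579 (working shown to 5 dp, full precision carried).
Community Y: N=9, proportions 0.22222, 0.11111, 0.33333, 0.11111, 0.22222, giving H' = 1.52296.
Difference = |1.46579 − 1.52296| = 0.05717, i.e. 0.057 to 3 decimal places.

0.057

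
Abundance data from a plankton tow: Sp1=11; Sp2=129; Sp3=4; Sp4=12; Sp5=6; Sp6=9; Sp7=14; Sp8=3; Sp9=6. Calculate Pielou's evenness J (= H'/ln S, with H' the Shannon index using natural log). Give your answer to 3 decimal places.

Total N = 11+129+4+12+6+9+14+3+6 = 194, so the proportions are 0.0567, 0.66495, 0.02062, 0.06186, 0.03093, 0.04639, 0.07216, 0.01546, 0.03093 (working shown to 5 dp, full precision carried).
H' = −Σ pᵢ ln pᵢ = −((-0.16273) + (-0.27133) + (-0.08003) + (-0.17214) + (-0.10751) + (-0.14245) + (-0.18971) + (-0.06447) + (-0.10751)) = 1.29788.
With S = 9 species, ln S = 2.19722, so J = 1.29788/2.19722 = 0.59069, i.e. 0.591 to 3 decimal places.

0.591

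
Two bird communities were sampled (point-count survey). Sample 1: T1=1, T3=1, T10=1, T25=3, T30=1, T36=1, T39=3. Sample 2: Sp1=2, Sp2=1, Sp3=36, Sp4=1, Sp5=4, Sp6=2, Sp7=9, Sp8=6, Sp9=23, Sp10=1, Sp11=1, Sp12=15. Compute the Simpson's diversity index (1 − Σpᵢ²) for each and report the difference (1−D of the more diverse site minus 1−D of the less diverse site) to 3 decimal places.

0.025

Sample 1: N=11, proportions 0.09091, 0.09091, 0.09091, 0.27273, 0.09091, 0.09091, 0.27273, giving 1−D = 0.80992 (working shown to 5 dp, full precision carried).
Sample 2: N=101, proportions 0.0198, 0.0099, 0.35644, 0.0099, 0.0396, 0.0198, 0.08911, 0.05941, 0.22772, 0.0099, 0.0099, 0.14851, giving 1−D = 0.78483.
Difference = |0.80992 − 0.78483| = 0.02509, i.e. 0.025 to 3 decimal places.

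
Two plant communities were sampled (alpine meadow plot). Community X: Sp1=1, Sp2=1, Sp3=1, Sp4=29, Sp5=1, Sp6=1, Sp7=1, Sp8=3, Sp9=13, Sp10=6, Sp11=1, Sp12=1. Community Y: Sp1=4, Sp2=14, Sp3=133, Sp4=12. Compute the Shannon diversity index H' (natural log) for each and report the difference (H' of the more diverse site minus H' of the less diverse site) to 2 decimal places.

Community X: N=59, proportions 0.0169, 0.0169, 0.0169, 0.4915, 0.0169, 0.0169, 0.0169, 0.0508, 0.2203, 0.1017, 0.0169, 0.0169, giving H' = 1.6192 (working shown to 4 dp, full precision carried).
Community Y: N=163, proportions 0.0245, 0.0859, 0.816, 0.0736, giving H' = 0.6598.
Difference = |1.6192 − 0.6598| = 0.9594, i.e. 0.96 to 2 decimal places.

0.96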